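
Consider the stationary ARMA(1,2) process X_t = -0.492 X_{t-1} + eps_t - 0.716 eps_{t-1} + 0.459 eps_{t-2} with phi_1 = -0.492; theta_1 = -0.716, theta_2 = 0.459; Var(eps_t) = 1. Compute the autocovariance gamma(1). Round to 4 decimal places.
\gamma(1) = -3.2007

Multiply the model equation by X_{t-k} and take expectations. With theta_0 = psi_0 = 1 and psi_j the MA(infinity) weights, this gives
  gamma(k) - sum_i phi_i gamma(k-i) = c_k,
  c_k = sigma^2 * sum_{j=k..q} theta_j psi_{j-k}   (c_k = 0 for k > q),
using gamma(-m) = gamma(m).
psi-weights needed (psi_j = theta_j + sum_i phi_i psi_{j-i}):
  psi_1 = theta_1 + phi_1 = -0.716 + (-0.492) = -1.208
  psi_2 = theta_2 + phi_1 psi_1 = 0.459 + (-0.492)(-1.208) = 1.053336
Right-hand sides:
  c_0 = sigma^2 (1 + theta_1 psi_1 + theta_2 psi_2) = 1 * (1 + (-0.716)(-1.208) + (0.459)(1.053336)) = 1 * 2.348409 = 2.348409
  c_1 = sigma^2 (theta_1 + theta_2 psi_1) = 1 * (-0.716 + (0.459)(-1.208)) = -1.270472
  c_2 = sigma^2 theta_2 = 1 * (0.459) = 0.459
Equations for k = 0 and k = 1 (AR order 1):
  gamma(0) = phi_1 gamma(1) + c_0
  gamma(1) = phi_1 gamma(0) + c_1
Substituting the second into the first: gamma(0) (1 - phi_1^2) = c_0 + phi_1 c_1, so
  gamma(0) = (c_0 + phi_1 c_1) / (1 - phi_1^2) = (2.348409 + (-0.492)(-1.270472)) / (1 - (-0.492)^2) = 2.973481 / 0.757936 = 3.92313.
  gamma(1) = phi_1 gamma(0) + c_1 = (-0.492)(3.92313) + (-1.270472) = -3.200652.
Therefore gamma(1) = -3.2007 (to 4 decimal places).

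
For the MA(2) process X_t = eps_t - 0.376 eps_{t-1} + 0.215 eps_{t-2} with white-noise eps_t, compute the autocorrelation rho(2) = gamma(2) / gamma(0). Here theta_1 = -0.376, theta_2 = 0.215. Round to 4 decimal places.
\rho(2) = 0.1810

For an MA(q) process with theta_0 = 1, the autocovariance is
  gamma(k) = sigma^2 * sum_{i=0..q-k} theta_i * theta_{i+k},
and rho(k) = gamma(k) / gamma(0). Sigma^2 cancels.
  numerator   = (1)*(0.215) = 0.215.
  denominator = (1)^2 + (-0.376)^2 + (0.215)^2 = 1.187601.
  rho(2) = 0.215 / 1.187601 = 0.1810.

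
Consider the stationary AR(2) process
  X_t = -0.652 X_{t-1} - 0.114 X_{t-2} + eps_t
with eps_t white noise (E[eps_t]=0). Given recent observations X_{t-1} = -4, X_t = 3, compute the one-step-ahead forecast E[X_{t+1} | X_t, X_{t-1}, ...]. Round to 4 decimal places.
E[X_{t+1} \mid \mathcal F_t] = -1.5000

For an AR(p) model X_t = c + sum_i phi_i X_{t-i} + eps_t, the
one-step-ahead conditional mean is
  E[X_{t+1} | X_t, ...] = c + sum_i phi_i X_{t+1-i}.
Substitute known values:
  E[X_{t+1} | ...] = (-0.652) * (3) + (-0.114) * (-4)
                   = -1.5000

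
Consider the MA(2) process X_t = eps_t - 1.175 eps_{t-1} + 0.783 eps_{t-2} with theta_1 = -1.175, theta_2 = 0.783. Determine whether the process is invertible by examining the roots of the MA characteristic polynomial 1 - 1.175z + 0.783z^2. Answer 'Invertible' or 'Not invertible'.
\text{Invertible}

The MA(q) characteristic polynomial is P(z) = 1 - 1.175z + 0.783z^2.
Invertibility requires all roots to lie outside the unit circle, i.e. |z| > 1 for every root.
Set 1 + (-1.175) z + (0.783) z^2 = 0, i.e. a z^2 + b z + c = 0 with a = 0.783, b = -1.175, c = 1.
Discriminant D = b^2 - 4ac = (-1.175)^2 - 4*(0.783)*1 = 1.380625 - (3.132) = -1.751375.
D < 0, so the roots are the complex-conjugate pair z = (-b +/- i sqrt(-D)) / (2a) = 0.7503 +/- 0.8451i.
For a conjugate pair |z|^2 = z * conj(z) = (product of roots) = c/a = 1/(0.783) = 1.277139, so |z| = sqrt(1.277139) = 1.1301 for both roots.
Moduli of all roots: 1.1301, 1.1301.
All moduli strictly greater than 1? Yes.
Verdict: Invertible.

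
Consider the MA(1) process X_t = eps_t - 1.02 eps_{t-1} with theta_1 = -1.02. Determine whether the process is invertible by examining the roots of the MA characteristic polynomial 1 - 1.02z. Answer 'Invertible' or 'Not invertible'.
\text{Not invertible}

The MA(q) characteristic polynomial is P(z) = 1 - 1.02z.
Invertibility requires all roots to lie outside the unit circle, i.e. |z| > 1 for every root.
This is linear in z: 1 + (-1.02) z = 0  =>  z = -1/(-1.02) = 0.980392,  |z| = 0.980392.
Moduli of all roots: 0.9804.
All moduli strictly greater than 1? No.
Verdict: Not invertible.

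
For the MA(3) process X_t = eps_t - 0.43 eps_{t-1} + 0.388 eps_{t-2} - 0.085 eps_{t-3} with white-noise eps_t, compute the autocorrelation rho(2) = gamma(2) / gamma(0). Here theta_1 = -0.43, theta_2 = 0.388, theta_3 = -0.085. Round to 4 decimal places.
\rho(2) = 0.3162

For an MA(q) process with theta_0 = 1, the autocovariance is
  gamma(k) = sigma^2 * sum_{i=0..q-k} theta_i * theta_{i+k},
and rho(k) = gamma(k) / gamma(0). Sigma^2 cancels.
  numerator   = (1)*(0.388) + (-0.43)*(-0.085) = 0.42455.
  denominator = (1)^2 + (-0.43)^2 + (0.388)^2 + (-0.085)^2 = 1.342669.
  rho(2) = 0.42455 / 1.342669 = 0.3162.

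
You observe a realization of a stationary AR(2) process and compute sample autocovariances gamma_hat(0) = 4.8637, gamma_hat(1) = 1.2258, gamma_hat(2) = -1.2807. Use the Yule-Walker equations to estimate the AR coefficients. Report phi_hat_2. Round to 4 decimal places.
\hat\phi_{2} = -0.3490

The Yule-Walker equations for an AR(p) process read, in matrix form,
  Gamma_p phi = r_p,   with   (Gamma_p)_{ij} = gamma(|i - j|),
                       (r_p)_i = gamma(i),   i,j = 1..p.
Substitute the sample gammas (Toeplitz matrix and right-hand side of size 2):
  Gamma_p = [[4.8637, 1.2258], [1.2258, 4.8637]]
  r_p     = [1.2258, -1.2807]
Written out:
  4.8637 phi_1 + 1.2258 phi_2 = 1.2258
  1.2258 phi_1 + 4.8637 phi_2 = -1.2807
Solve by Cramer's rule:
  det = gamma(0)^2 - gamma(1)^2 = (4.8637)^2 - (1.2258)^2 = 23.65557769 - 1.50258564 = 22.15299205
  phi_hat_1 = [gamma(1) gamma(0) - gamma(1) gamma(2)] / det = [(1.2258)(4.8637) - (1.2258)(-1.2807)] / 22.15299205 = 7.53180552 / 22.15299205 = 0.34
  phi_hat_2 = [gamma(0) gamma(2) - gamma(1)^2] / det = [(4.8637)(-1.2807) - (1.2258)^2] / 22.15299205 = -7.73152623 / 22.15299205 = -0.349
So phi_hat = [0.3400, -0.3490].
Therefore phi_hat_2 = -0.3490.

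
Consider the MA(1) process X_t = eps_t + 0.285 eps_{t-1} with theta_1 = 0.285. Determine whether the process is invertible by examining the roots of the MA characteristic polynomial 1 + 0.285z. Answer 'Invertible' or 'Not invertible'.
\text{Invertible}

The MA(q) characteristic polynomial is P(z) = 1 + 0.285z.
Invertibility requires all roots to lie outside the unit circle, i.e. |z| > 1 for every root.
This is linear in z: 1 + (0.285) z = 0  =>  z = -1/(0.285) = -3.508772,  |z| = 3.508772.
Moduli of all roots: 3.5088.
All moduli strictly greater than 1? Yes.
Verdict: Invertible.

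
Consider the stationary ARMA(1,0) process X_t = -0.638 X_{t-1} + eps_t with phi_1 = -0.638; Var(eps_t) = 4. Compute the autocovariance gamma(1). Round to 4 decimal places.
\gamma(1) = -4.3039

Multiply the model equation by X_{t-k} and take expectations. With theta_0 = psi_0 = 1 and psi_j the MA(infinity) weights, this gives
  gamma(k) - sum_i phi_i gamma(k-i) = c_k,
  c_k = sigma^2 * sum_{j=k..q} theta_j psi_{j-k}   (c_k = 0 for k > q),
using gamma(-m) = gamma(m).
Pure AR (q = 0): c_0 = sigma^2 = 4, c_k = 0 for k >= 1.
Equations for k = 0 and k = 1 (AR order 1):
  gamma(0) = phi_1 gamma(1) + c_0
  gamma(1) = phi_1 gamma(0) + c_1
Substituting the second into the first: gamma(0) (1 - phi_1^2) = c_0 + phi_1 c_1, so
  gamma(0) = c_0 / (1 - phi_1^2) = 4 / (1 - (-0.638)^2) = 4 / 0.592956 = 6.745863.
  gamma(1) = phi_1 gamma(0) = (-0.638)(6.745863) = -4.303861.
Therefore gamma(1) = -4.3039 (to 4 decimal places).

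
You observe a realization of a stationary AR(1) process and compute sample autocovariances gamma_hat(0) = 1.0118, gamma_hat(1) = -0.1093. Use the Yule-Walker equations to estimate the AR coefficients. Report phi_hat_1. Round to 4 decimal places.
\hat\phi_{1} = -0.1080

The Yule-Walker equations for an AR(p) process read, in matrix form,
  Gamma_p phi = r_p,   with   (Gamma_p)_{ij} = gamma(|i - j|),
                       (r_p)_i = gamma(i),   i,j = 1..p.
Substitute the sample gammas (Toeplitz matrix and right-hand side of size 1):
  Gamma_p = [[1.0118]]
  r_p     = [-0.1093]
With p = 1 this is the single equation gamma(0) phi_1 = gamma(1):
  phi_hat_1 = gamma(1) / gamma(0) = -0.1093 / 1.0118 = -0.1080.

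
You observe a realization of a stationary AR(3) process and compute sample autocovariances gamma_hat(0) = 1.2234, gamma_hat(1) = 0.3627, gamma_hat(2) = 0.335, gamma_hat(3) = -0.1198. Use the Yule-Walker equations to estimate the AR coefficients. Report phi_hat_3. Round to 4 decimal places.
\hat\phi_{3} = -0.2551

The Yule-Walker equations for an AR(p) process read, in matrix form,
  Gamma_p phi = r_p,   with   (Gamma_p)_{ij} = gamma(|i - j|),
                       (r_p)_i = gamma(i),   i,j = 1..p.
Substitute the sample gammas (Toeplitz matrix and right-hand side of size 3):
  Gamma_p = [[1.2234, 0.3627, 0.335], [0.3627, 1.2234, 0.3627], [0.335, 0.3627, 1.2234]]
  r_p     = [0.3627, 0.335, -0.1198]
Written out (R1..R3):
  (R1) 1.2234 phi_1 + 0.3627 phi_2 + 0.335 phi_3 = 0.3627
  (R2) 0.3627 phi_1 + 1.2234 phi_2 + 0.3627 phi_3 = 0.335
  (R3) 0.335 phi_1 + 0.3627 phi_2 + 1.2234 phi_3 = -0.1198
Gaussian elimination:
  R2 <- R2 - (0.3627/1.2234) R1 = R2 - (0.296469) R1:  1.115871 phi_2 + 0.263383 phi_3 = 0.227471
  R3 <- R3 - (0.335/1.2234) R1 = R3 - (0.273827) R1:  0.263383 phi_2 + 1.131668 phi_3 = -0.219117
  R3 <- R3 - (0.263383/1.115871) R2 = R3 - (0.236034) R2:  1.069501 phi_3 = -0.272808
Back-substitution:
  phi_hat_3 = -0.272808 / 1.069501 = -0.25508
  phi_hat_2 = (0.227471 - (0.263383)(-0.25508)) / 1.115871 = 0.264058
  phi_hat_1 = (0.3627 - (0.3627)(0.264058) - (0.335)(-0.25508)) / 1.2234 = 0.288032
So phi_hat = [0.2880, 0.2641, -0.2551].
Therefore phi_hat_3 = -0.2551.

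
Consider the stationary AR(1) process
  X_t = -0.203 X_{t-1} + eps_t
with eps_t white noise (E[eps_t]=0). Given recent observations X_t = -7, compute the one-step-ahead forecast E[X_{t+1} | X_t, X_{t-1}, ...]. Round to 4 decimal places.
E[X_{t+1} \mid \mathcal F_t] = 1.4210

For an AR(p) model X_t = c + sum_i phi_i X_{t-i} + eps_t, the
one-step-ahead conditional mean is
  E[X_{t+1} | X_t, ...] = c + sum_i phi_i X_{t+1-i}.
Substitute known values:
  E[X_{t+1} | ...] = (-0.203) * (-7)
                   = 1.4210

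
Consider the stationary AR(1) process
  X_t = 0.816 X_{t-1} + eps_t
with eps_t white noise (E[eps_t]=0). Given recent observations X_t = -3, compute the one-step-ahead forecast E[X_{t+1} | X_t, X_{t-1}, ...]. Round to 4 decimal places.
E[X_{t+1} \mid \mathcal F_t] = -2.4480

For an AR(p) model X_t = c + sum_i phi_i X_{t-i} + eps_t, the
one-step-ahead conditional mean is
  E[X_{t+1} | X_t, ...] = c + sum_i phi_i X_{t+1-i}.
Substitute known values:
  E[X_{t+1} | ...] = (0.816) * (-3)
                   = -2.4480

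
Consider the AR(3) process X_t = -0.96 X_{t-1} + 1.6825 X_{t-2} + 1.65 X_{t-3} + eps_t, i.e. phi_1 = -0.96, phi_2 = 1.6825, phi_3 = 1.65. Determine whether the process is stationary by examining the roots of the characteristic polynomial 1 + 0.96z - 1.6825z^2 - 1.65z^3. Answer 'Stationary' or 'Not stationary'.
\text{Not stationary}

The AR(p) characteristic polynomial is P(z) = 1 + 0.96z - 1.6825z^2 - 1.65z^3.
Stationarity requires all roots to lie outside the unit circle, i.e. |z| > 1 for every root.
Degree 3: look for a simple real root z0 first, then factor out (1 - z/z0) and solve the remaining quadratic.
Testing z0 = -0.8: P(-0.8) = 1 + (0.96)(-0.8) + (-1.6825)(-0.8)^2 + (-1.65)(-0.8)^3
  = 1 + (-0.768) + (-1.0768) + (0.8448) = 0.  So z_0 = -0.8 is a root, |z_0| = 0.8.
Divide out the factor (1 + 1.25 z) = (1 - z/z0) (since 1/z0 = -1.25):
  P(z) = (1 + 1.25 z)(1 + (-0.29) z + (-1.32) z^2)
  [check: z-coef -0.29 - (-1.25) = 0.96; z^2-coef -1.32 - (-1.25)(-0.29) = -1.6825; z^3-coef -(-1.25)(-1.32) = -1.65.]
Remaining roots from the quadratic factor 1 + (-0.29) z + (-1.32) z^2:
  Set 1 + (-0.29) z + (-1.32) z^2 = 0, i.e. a z^2 + b z + c = 0 with a = -1.32, b = -0.29, c = 1.
  Discriminant D = b^2 - 4ac = (-0.29)^2 - 4*(-1.32)*1 = 0.0841 - (-5.28) = 5.3641.
  D >= 0, so the roots are real: z = (-b +/- sqrt(D)) / (2a) = (0.29 +/- 2.316053) / (-2.64).
    z_1 = (0.29 + 2.316053) / (-2.64) = -0.9871,   |z_1| = 0.9871.
    z_2 = (0.29 - 2.316053) / (-2.64) = 0.7674,   |z_2| = 0.7674.
Moduli of all roots: 0.8000, 0.9871, 0.7674.
All moduli strictly greater than 1? No.
Verdict: Not stationary.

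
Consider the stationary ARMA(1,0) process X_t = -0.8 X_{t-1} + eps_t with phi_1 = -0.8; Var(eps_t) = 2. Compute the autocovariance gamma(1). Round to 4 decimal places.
\gamma(1) = -4.4444

Multiply the model equation by X_{t-k} and take expectations. With theta_0 = psi_0 = 1 and psi_j the MA(infinity) weights, this gives
  gamma(k) - sum_i phi_i gamma(k-i) = c_k,
  c_k = sigma^2 * sum_{j=k..q} theta_j psi_{j-k}   (c_k = 0 for k > q),
using gamma(-m) = gamma(m).
Pure AR (q = 0): c_0 = sigma^2 = 2, c_k = 0 for k >= 1.
Equations for k = 0 and k = 1 (AR order 1):
  gamma(0) = phi_1 gamma(1) + c_0
  gamma(1) = phi_1 gamma(0) + c_1
Substituting the second into the first: gamma(0) (1 - phi_1^2) = c_0 + phi_1 c_1, so
  gamma(0) = c_0 / (1 - phi_1^2) = 2 / (1 - (-0.8)^2) = 2 / 0.36 = 5.555556.
  gamma(1) = phi_1 gamma(0) = (-0.8)(5.555556) = -4.444444.
Therefore gamma(1) = -4.4444 (to 4 decimal places).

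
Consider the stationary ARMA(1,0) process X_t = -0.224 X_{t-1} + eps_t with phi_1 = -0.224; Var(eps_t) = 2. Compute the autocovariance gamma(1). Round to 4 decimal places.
\gamma(1) = -0.4717

Multiply the model equation by X_{t-k} and take expectations. With theta_0 = psi_0 = 1 and psi_j the MA(infinity) weights, this gives
  gamma(k) - sum_i phi_i gamma(k-i) = c_k,
  c_k = sigma^2 * sum_{j=k..q} theta_j psi_{j-k}   (c_k = 0 for k > q),
using gamma(-m) = gamma(m).
Pure AR (q = 0): c_0 = sigma^2 = 2, c_k = 0 for k >= 1.
Equations for k = 0 and k = 1 (AR order 1):
  gamma(0) = phi_1 gamma(1) + c_0
  gamma(1) = phi_1 gamma(0) + c_1
Substituting the second into the first: gamma(0) (1 - phi_1^2) = c_0 + phi_1 c_1, so
  gamma(0) = c_0 / (1 - phi_1^2) = 2 / (1 - (-0.224)^2) = 2 / 0.949824 = 2.105653.
  gamma(1) = phi_1 gamma(0) = (-0.224)(2.105653) = -0.471666.
Therefore gamma(1) = -0.4717 (to 4 decimal places).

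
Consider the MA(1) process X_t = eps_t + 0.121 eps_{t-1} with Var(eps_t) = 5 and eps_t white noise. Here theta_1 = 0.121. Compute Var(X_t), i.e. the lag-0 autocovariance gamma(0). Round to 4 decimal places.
\gamma(0) = 5.0732

For an MA(q) process X_t = eps_t + sum_i theta_i eps_{t-i} with
Var(eps_t) = sigma^2, the variance is
  gamma(0) = sigma^2 * (1 + sum_i theta_i^2).
  sum_i theta_i^2 = (0.121)^2 = 0.014641.
  gamma(0) = 5 * (1 + 0.014641) = 5 * 1.014641 = 5.073205, which rounds to 5.0732.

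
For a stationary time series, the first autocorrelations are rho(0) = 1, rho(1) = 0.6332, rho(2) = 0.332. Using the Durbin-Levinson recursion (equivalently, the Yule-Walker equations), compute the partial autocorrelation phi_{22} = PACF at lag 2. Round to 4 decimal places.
\phi_{22} = -0.1151

The PACF at lag k is phi_{kk}, the last component of the solution
to the Yule-Walker system G_k phi = r_k where
  (G_k)_{ij} = rho(|i - j|), (r_k)_i = rho(i), i,j = 1..k.
Equivalently, Durbin-Levinson gives phi_{kk} iteratively:
  phi_{11} = rho(1)
  phi_{kk} = [rho(k) - sum_{j=1..k-1} phi_{k-1,j} rho(k-j)]
            / [1 - sum_{j=1..k-1} phi_{k-1,j} rho(j)],
  phi_{k,j} = phi_{k-1,j} - phi_{kk} phi_{k-1,k-j},  j = 1..k-1.
Step k = 1:
  phi_11 = rho(1) = 0.6332.
Step k = 2:
  phi_22 = [rho(2) - phi_11 rho(1)] / [1 - phi_11 rho(1)] = [0.332 - (0.6332)(0.6332)] / [1 - (0.6332)(0.6332)]
         = -0.06894224 / 0.59905776 = -0.1151.
Therefore phi_{22} = -0.1151.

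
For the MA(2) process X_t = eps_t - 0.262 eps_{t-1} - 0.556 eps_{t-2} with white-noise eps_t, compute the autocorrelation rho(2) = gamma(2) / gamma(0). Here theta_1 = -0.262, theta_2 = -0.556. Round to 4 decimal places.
\rho(2) = -0.4035

For an MA(q) process with theta_0 = 1, the autocovariance is
  gamma(k) = sigma^2 * sum_{i=0..q-k} theta_i * theta_{i+k},
and rho(k) = gamma(k) / gamma(0). Sigma^2 cancels.
  numerator   = (1)*(-0.556) = -0.556.
  denominator = (1)^2 + (-0.262)^2 + (-0.556)^2 = 1.37778.
  rho(2) = -0.556 / 1.37778 = -0.4035.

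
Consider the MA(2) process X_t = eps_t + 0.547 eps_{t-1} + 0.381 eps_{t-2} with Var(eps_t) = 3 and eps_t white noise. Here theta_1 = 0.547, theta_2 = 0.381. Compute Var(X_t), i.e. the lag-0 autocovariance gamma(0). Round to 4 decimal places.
\gamma(0) = 4.3331

For an MA(q) process X_t = eps_t + sum_i theta_i eps_{t-i} with
Var(eps_t) = sigma^2, the variance is
  gamma(0) = sigma^2 * (1 + sum_i theta_i^2).
  sum_i theta_i^2 = (0.547)^2 + (0.381)^2 = 0.299209 + 0.145161 = 0.44437.
  gamma(0) = 3 * (1 + 0.44437) = 3 * 1.44437 = 4.33311, which rounds to 4.3331.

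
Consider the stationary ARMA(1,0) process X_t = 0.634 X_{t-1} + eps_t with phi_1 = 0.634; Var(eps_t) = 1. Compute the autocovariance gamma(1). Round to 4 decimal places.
\gamma(1) = 1.0601

Multiply the model equation by X_{t-k} and take expectations. With theta_0 = psi_0 = 1 and psi_j the MA(infinity) weights, this gives
  gamma(k) - sum_i phi_i gamma(k-i) = c_k,
  c_k = sigma^2 * sum_{j=k..q} theta_j psi_{j-k}   (c_k = 0 for k > q),
using gamma(-m) = gamma(m).
Pure AR (q = 0): c_0 = sigma^2 = 1, c_k = 0 for k >= 1.
Equations for k = 0 and k = 1 (AR order 1):
  gamma(0) = phi_1 gamma(1) + c_0
  gamma(1) = phi_1 gamma(0) + c_1
Substituting the second into the first: gamma(0) (1 - phi_1^2) = c_0 + phi_1 c_1, so
  gamma(0) = c_0 / (1 - phi_1^2) = 1 / (1 - (0.634)^2) = 1 / 0.598044 = 1.672118.
  gamma(1) = phi_1 gamma(0) = (0.634)(1.672118) = 1.060123.
Therefore gamma(1) = 1.0601 (to 4 decimal places).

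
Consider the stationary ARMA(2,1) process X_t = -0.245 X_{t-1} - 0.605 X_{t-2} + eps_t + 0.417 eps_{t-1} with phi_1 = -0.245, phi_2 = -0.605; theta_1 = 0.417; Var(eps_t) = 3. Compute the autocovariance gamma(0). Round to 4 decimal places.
\gamma(0) = 5.0706

Multiply the model equation by X_{t-k} and take expectations. With theta_0 = psi_0 = 1 and psi_j the MA(infinity) weights, this gives
  gamma(k) - sum_i phi_i gamma(k-i) = c_k,
  c_k = sigma^2 * sum_{j=k..q} theta_j psi_{j-k}   (c_k = 0 for k > q),
using gamma(-m) = gamma(m).
psi-weights needed (psi_j = theta_j + sum_i phi_i psi_{j-i}):
  psi_1 = theta_1 + phi_1 = 0.417 + (-0.245) = 0.172
Right-hand sides:
  c_0 = sigma^2 (1 + theta_1 psi_1) = 3 * (1 + (0.417)(0.172)) = 3 * 1.071724 = 3.215172
  c_1 = sigma^2 theta_1 = 3 * (0.417) = 1.251
  c_2 = 0
Equations for k = 0, 1, 2 (AR order 2, c_2 = 0):
  (E0) gamma(0) = phi_1 gamma(1) + phi_2 gamma(2) + c_0
  (E1) gamma(1) = phi_1 gamma(0) + phi_2 gamma(1) + c_1
  (E2) gamma(2) = phi_1 gamma(1) + phi_2 gamma(0)
From (E1): gamma(1) = A gamma(0) + B with
  A = phi_1 / (1 - phi_2) = -0.245 / 1.605 = -0.152648,   B = c_1 / (1 - phi_2) = 1.251 / 1.605 = 0.779439.
Insert (E2) into (E0): gamma(0) (1 - phi_2^2) = phi_1 (1 + phi_2) gamma(1) + c_0.
  phi_1 (1 + phi_2) = (-0.245)(0.395) = -0.096775,   1 - phi_2^2 = 0.633975.
Replace gamma(1) by A gamma(0) + B and collect gamma(0):
  gamma(0) [0.633975 - (-0.096775)(-0.152648)] = (-0.096775)(0.779439) + 3.215172
  gamma(0) * 0.619202 = 3.139742
  gamma(0) = 3.139742 / 0.619202 = 5.070622.
Therefore gamma(0) = 5.0706 (to 4 decimal places).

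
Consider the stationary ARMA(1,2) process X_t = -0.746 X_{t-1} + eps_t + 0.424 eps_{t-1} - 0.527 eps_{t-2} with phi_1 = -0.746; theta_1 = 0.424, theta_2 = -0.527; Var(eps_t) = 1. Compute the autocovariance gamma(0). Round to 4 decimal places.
\gamma(0) = 1.2891

Multiply the model equation by X_{t-k} and take expectations. With theta_0 = psi_0 = 1 and psi_j the MA(infinity) weights, this gives
  gamma(k) - sum_i phi_i gamma(k-i) = c_k,
  c_k = sigma^2 * sum_{j=k..q} theta_j psi_{j-k}   (c_k = 0 for k > q),
using gamma(-m) = gamma(m).
psi-weights needed (psi_j = theta_j + sum_i phi_i psi_{j-i}):
  psi_1 = theta_1 + phi_1 = 0.424 + (-0.746) = -0.322
  psi_2 = theta_2 + phi_1 psi_1 = -0.527 + (-0.746)(-0.322) = -0.286788
Right-hand sides:
  c_0 = sigma^2 (1 + theta_1 psi_1 + theta_2 psi_2) = 1 * (1 + (0.424)(-0.322) + (-0.527)(-0.286788)) = 1 * 1.014609 = 1.014609
  c_1 = sigma^2 (theta_1 + theta_2 psi_1) = 1 * (0.424 + (-0.527)(-0.322)) = 0.593694
  c_2 = sigma^2 theta_2 = 1 * (-0.527) = -0.527
Equations for k = 0 and k = 1 (AR order 1):
  gamma(0) = phi_1 gamma(1) + c_0
  gamma(1) = phi_1 gamma(0) + c_1
Substituting the second into the first: gamma(0) (1 - phi_1^2) = c_0 + phi_1 c_1, so
  gamma(0) = (c_0 + phi_1 c_1) / (1 - phi_1^2) = (1.014609 + (-0.746)(0.593694)) / (1 - (-0.746)^2) = 0.571714 / 0.443484 = 1.289141.
Therefore gamma(0) = 1.2891 (to 4 decimal places).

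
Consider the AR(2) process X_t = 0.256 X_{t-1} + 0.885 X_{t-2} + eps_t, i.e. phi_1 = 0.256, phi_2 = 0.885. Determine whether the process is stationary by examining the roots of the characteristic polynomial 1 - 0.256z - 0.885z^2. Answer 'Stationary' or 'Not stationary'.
\text{Not stationary}

The AR(p) characteristic polynomial is P(z) = 1 - 0.256z - 0.885z^2.
Stationarity requires all roots to lie outside the unit circle, i.e. |z| > 1 for every root.
Set 1 + (-0.256) z + (-0.885) z^2 = 0, i.e. a z^2 + b z + c = 0 with a = -0.885, b = -0.256, c = 1.
Discriminant D = b^2 - 4ac = (-0.256)^2 - 4*(-0.885)*1 = 0.065536 - (-3.54) = 3.605536.
D >= 0, so the roots are real: z = (-b +/- sqrt(D)) / (2a) = (0.256 +/- 1.898825) / (-1.77).
  z_1 = (0.256 + 1.898825) / (-1.77) = -1.2174,   |z_1| = 1.2174.
  z_2 = (0.256 - 1.898825) / (-1.77) = 0.9281,   |z_2| = 0.9281.
Moduli of all roots: 1.2174, 0.9281.
All moduli strictly greater than 1? No.
Verdict: Not stationary.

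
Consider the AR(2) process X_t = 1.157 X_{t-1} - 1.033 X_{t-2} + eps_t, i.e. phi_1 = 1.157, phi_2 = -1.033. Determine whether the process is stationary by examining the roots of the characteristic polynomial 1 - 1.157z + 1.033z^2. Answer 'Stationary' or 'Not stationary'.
\text{Not stationary}

The AR(p) characteristic polynomial is P(z) = 1 - 1.157z + 1.033z^2.
Stationarity requires all roots to lie outside the unit circle, i.e. |z| > 1 for every root.
Set 1 + (-1.157) z + (1.033) z^2 = 0, i.e. a z^2 + b z + c = 0 with a = 1.033, b = -1.157, c = 1.
Discriminant D = b^2 - 4ac = (-1.157)^2 - 4*(1.033)*1 = 1.338649 - (4.132) = -2.793351.
D < 0, so the roots are the complex-conjugate pair z = (-b +/- i sqrt(-D)) / (2a) = 0.56 +/- 0.809i.
For a conjugate pair |z|^2 = z * conj(z) = (product of roots) = c/a = 1/(1.033) = 0.968054, so |z| = sqrt(0.968054) = 0.9839 for both roots.
Moduli of all roots: 0.9839, 0.9839.
All moduli strictly greater than 1? No.
Verdict: Not stationary.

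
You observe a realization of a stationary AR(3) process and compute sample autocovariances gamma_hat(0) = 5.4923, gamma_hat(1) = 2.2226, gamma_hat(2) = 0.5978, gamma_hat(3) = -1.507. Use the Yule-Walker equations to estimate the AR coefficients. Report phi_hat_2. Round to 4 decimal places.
\hat\phi_{2} = 0.0870

The Yule-Walker equations for an AR(p) process read, in matrix form,
  Gamma_p phi = r_p,   with   (Gamma_p)_{ij} = gamma(|i - j|),
                       (r_p)_i = gamma(i),   i,j = 1..p.
Substitute the sample gammas (Toeplitz matrix and right-hand side of size 3):
  Gamma_p = [[5.4923, 2.2226, 0.5978], [2.2226, 5.4923, 2.2226], [0.5978, 2.2226, 5.4923]]
  r_p     = [2.2226, 0.5978, -1.507]
Written out (R1..R3):
  (R1) 5.4923 phi_1 + 2.2226 phi_2 + 0.5978 phi_3 = 2.2226
  (R2) 2.2226 phi_1 + 5.4923 phi_2 + 2.2226 phi_3 = 0.5978
  (R3) 0.5978 phi_1 + 2.2226 phi_2 + 5.4923 phi_3 = -1.507
Gaussian elimination:
  R2 <- R2 - (2.2226/5.4923) R1 = R2 - (0.404676) R1:  4.592868 phi_2 + 1.980685 phi_3 = -0.301632
  R3 <- R3 - (0.5978/5.4923) R1 = R3 - (0.108843) R1:  1.980685 phi_2 + 5.427233 phi_3 = -1.748915
  R3 <- R3 - (1.980685/4.592868) R2 = R3 - (0.431252) R2:  4.573059 phi_3 = -1.618836
Back-substitution:
  phi_hat_3 = -1.618836 / 4.573059 = -0.353994
  phi_hat_2 = (-0.301632 - (1.980685)(-0.353994)) / 4.592868 = 0.086987
  phi_hat_1 = (2.2226 - (2.2226)(0.086987) - (0.5978)(-0.353994)) / 5.4923 = 0.408004
So phi_hat = [0.4080, 0.0870, -0.3540].
Therefore phi_hat_2 = 0.0870.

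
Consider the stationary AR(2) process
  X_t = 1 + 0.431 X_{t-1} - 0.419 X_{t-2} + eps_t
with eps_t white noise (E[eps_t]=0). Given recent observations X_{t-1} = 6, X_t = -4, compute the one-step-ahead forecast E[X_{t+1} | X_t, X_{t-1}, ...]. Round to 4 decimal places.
E[X_{t+1} \mid \mathcal F_t] = -3.2380

For an AR(p) model X_t = c + sum_i phi_i X_{t-i} + eps_t, the
one-step-ahead conditional mean is
  E[X_{t+1} | X_t, ...] = c + sum_i phi_i X_{t+1-i}.
Substitute known values:
  E[X_{t+1} | ...] = 1 + (0.431) * (-4) + (-0.419) * (6)
                   = -3.2380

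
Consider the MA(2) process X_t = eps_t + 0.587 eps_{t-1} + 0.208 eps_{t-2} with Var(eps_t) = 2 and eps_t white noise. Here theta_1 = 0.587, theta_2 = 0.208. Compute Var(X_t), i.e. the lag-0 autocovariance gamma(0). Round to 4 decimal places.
\gamma(0) = 2.7757

For an MA(q) process X_t = eps_t + sum_i theta_i eps_{t-i} with
Var(eps_t) = sigma^2, the variance is
  gamma(0) = sigma^2 * (1 + sum_i theta_i^2).
  sum_i theta_i^2 = (0.587)^2 + (0.208)^2 = 0.344569 + 0.043264 = 0.387833.
  gamma(0) = 2 * (1 + 0.387833) = 2 * 1.387833 = 2.775666, which rounds to 2.7757.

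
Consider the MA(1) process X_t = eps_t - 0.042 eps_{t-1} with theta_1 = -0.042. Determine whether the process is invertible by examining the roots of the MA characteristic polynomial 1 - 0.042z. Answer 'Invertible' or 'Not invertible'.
\text{Invertible}

The MA(q) characteristic polynomial is P(z) = 1 - 0.042z.
Invertibility requires all roots to lie outside the unit circle, i.e. |z| > 1 for every root.
This is linear in z: 1 + (-0.042) z = 0  =>  z = -1/(-0.042) = 23.809524,  |z| = 23.809524.
Moduli of all roots: 23.8095.
All moduli strictly greater than 1? Yes.
Verdict: Invertible.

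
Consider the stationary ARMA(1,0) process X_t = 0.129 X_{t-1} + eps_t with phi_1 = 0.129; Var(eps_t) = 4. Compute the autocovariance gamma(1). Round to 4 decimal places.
\gamma(1) = 0.5247

Multiply the model equation by X_{t-k} and take expectations. With theta_0 = psi_0 = 1 and psi_j the MA(infinity) weights, this gives
  gamma(k) - sum_i phi_i gamma(k-i) = c_k,
  c_k = sigma^2 * sum_{j=k..q} theta_j psi_{j-k}   (c_k = 0 for k > q),
using gamma(-m) = gamma(m).
Pure AR (q = 0): c_0 = sigma^2 = 4, c_k = 0 for k >= 1.
Equations for k = 0 and k = 1 (AR order 1):
  gamma(0) = phi_1 gamma(1) + c_0
  gamma(1) = phi_1 gamma(0) + c_1
Substituting the second into the first: gamma(0) (1 - phi_1^2) = c_0 + phi_1 c_1, so
  gamma(0) = c_0 / (1 - phi_1^2) = 4 / (1 - (0.129)^2) = 4 / 0.983359 = 4.06769.
  gamma(1) = phi_1 gamma(0) = (0.129)(4.06769) = 0.524732.
Therefore gamma(1) = 0.5247 (to 4 decimal places).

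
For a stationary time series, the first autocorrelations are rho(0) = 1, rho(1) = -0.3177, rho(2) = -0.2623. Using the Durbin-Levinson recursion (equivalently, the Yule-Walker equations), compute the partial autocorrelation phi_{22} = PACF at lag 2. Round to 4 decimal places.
\phi_{22} = -0.4040

The PACF at lag k is phi_{kk}, the last component of the solution
to the Yule-Walker system G_k phi = r_k where
  (G_k)_{ij} = rho(|i - j|), (r_k)_i = rho(i), i,j = 1..k.
Equivalently, Durbin-Levinson gives phi_{kk} iteratively:
  phi_{11} = rho(1)
  phi_{kk} = [rho(k) - sum_{j=1..k-1} phi_{k-1,j} rho(k-j)]
            / [1 - sum_{j=1..k-1} phi_{k-1,j} rho(j)],
  phi_{k,j} = phi_{k-1,j} - phi_{kk} phi_{k-1,k-j},  j = 1..k-1.
Step k = 1:
  phi_11 = rho(1) = -0.3177.
Step k = 2:
  phi_22 = [rho(2) - phi_11 rho(1)] / [1 - phi_11 rho(1)] = [-0.2623 - (-0.3177)(-0.3177)] / [1 - (-0.3177)(-0.3177)]
         = -0.36323329 / 0.89906671 = -0.404.
Therefore phi_{22} = -0.4040.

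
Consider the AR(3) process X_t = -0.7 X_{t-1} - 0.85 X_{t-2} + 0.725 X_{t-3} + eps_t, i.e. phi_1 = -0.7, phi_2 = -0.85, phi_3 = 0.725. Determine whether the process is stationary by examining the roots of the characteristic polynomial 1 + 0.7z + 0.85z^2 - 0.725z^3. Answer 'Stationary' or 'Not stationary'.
\text{Not stationary}

The AR(p) characteristic polynomial is P(z) = 1 + 0.7z + 0.85z^2 - 0.725z^3.
Stationarity requires all roots to lie outside the unit circle, i.e. |z| > 1 for every root.
Degree 3: look for a simple real root z0 first, then factor out (1 - z/z0) and solve the remaining quadratic.
Testing z0 = 2: P(2) = 1 + (0.7)(2) + (0.85)(2)^2 + (-0.725)(2)^3
  = 1 + (1.4) + (3.4) + (-5.8) = 0.  So z_0 = 2 is a root, |z_0| = 2.
Divide out the factor (1 - 0.5 z) = (1 - z/z0) (since 1/z0 = 0.5):
  P(z) = (1 - 0.5 z)(1 + (1.2) z + (1.45) z^2)
  [check: z-coef 1.2 - (0.5) = 0.7; z^2-coef 1.45 - (0.5)(1.2) = 0.85; z^3-coef -(0.5)(1.45) = -0.725.]
Remaining roots from the quadratic factor 1 + (1.2) z + (1.45) z^2:
  Set 1 + (1.2) z + (1.45) z^2 = 0, i.e. a z^2 + b z + c = 0 with a = 1.45, b = 1.2, c = 1.
  Discriminant D = b^2 - 4ac = (1.2)^2 - 4*(1.45)*1 = 1.44 - (5.8) = -4.36.
  D < 0, so the roots are the complex-conjugate pair z = (-b +/- i sqrt(-D)) / (2a) = -0.4138 +/- 0.72i.
  For a conjugate pair |z|^2 = z * conj(z) = (product of roots) = c/a = 1/(1.45) = 0.689655, so |z| = sqrt(0.689655) = 0.8305 for both roots.
Moduli of all roots: 2.0000, 0.8305, 0.8305.
All moduli strictly greater than 1? No.
Verdict: Not stationary.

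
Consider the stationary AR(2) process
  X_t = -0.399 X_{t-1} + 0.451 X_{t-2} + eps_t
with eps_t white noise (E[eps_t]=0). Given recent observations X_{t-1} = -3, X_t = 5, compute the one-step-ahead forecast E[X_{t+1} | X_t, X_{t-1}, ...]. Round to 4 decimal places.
E[X_{t+1} \mid \mathcal F_t] = -3.3480

For an AR(p) model X_t = c + sum_i phi_i X_{t-i} + eps_t, the
one-step-ahead conditional mean is
  E[X_{t+1} | X_t, ...] = c + sum_i phi_i X_{t+1-i}.
Substitute known values:
  E[X_{t+1} | ...] = (-0.399) * (5) + (0.451) * (-3)
                   = -3.3480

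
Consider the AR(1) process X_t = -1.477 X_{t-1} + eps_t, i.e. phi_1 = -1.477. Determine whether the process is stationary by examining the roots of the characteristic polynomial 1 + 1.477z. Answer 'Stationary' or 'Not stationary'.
\text{Not stationary}

The AR(p) characteristic polynomial is P(z) = 1 + 1.477z.
Stationarity requires all roots to lie outside the unit circle, i.e. |z| > 1 for every root.
This is linear in z: 1 + (1.477) z = 0  =>  z = -1/(1.477) = -0.677048,  |z| = 0.677048.
Moduli of all roots: 0.6770.
All moduli strictly greater than 1? No.
Verdict: Not stationary.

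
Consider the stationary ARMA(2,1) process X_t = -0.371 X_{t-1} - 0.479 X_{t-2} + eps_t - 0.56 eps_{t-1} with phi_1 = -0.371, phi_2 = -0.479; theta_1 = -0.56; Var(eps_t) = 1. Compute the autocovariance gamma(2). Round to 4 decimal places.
\gamma(2) = -0.7118

Multiply the model equation by X_{t-k} and take expectations. With theta_0 = psi_0 = 1 and psi_j the MA(infinity) weights, this gives
  gamma(k) - sum_i phi_i gamma(k-i) = c_k,
  c_k = sigma^2 * sum_{j=k..q} theta_j psi_{j-k}   (c_k = 0 for k > q),
using gamma(-m) = gamma(m).
psi-weights needed (psi_j = theta_j + sum_i phi_i psi_{j-i}):
  psi_1 = theta_1 + phi_1 = -0.56 + (-0.371) = -0.931
Right-hand sides:
  c_0 = sigma^2 (1 + theta_1 psi_1) = 1 * (1 + (-0.56)(-0.931)) = 1 * 1.52136 = 1.52136
  c_1 = sigma^2 theta_1 = 1 * (-0.56) = -0.56
  c_2 = 0
Equations for k = 0, 1, 2 (AR order 2, c_2 = 0):
  (E0) gamma(0) = phi_1 gamma(1) + phi_2 gamma(2) + c_0
  (E1) gamma(1) = phi_1 gamma(0) + phi_2 gamma(1) + c_1
  (E2) gamma(2) = phi_1 gamma(1) + phi_2 gamma(0)
From (E1): gamma(1) = A gamma(0) + B with
  A = phi_1 / (1 - phi_2) = -0.371 / 1.479 = -0.250845,   B = c_1 / (1 - phi_2) = -0.56 / 1.479 = -0.378634.
Insert (E2) into (E0): gamma(0) (1 - phi_2^2) = phi_1 (1 + phi_2) gamma(1) + c_0.
  phi_1 (1 + phi_2) = (-0.371)(0.521) = -0.193291,   1 - phi_2^2 = 0.770559.
Replace gamma(1) by A gamma(0) + B and collect gamma(0):
  gamma(0) [0.770559 - (-0.193291)(-0.250845)] = (-0.193291)(-0.378634) + 1.52136
  gamma(0) * 0.722073 = 1.594547
  gamma(0) = 1.594547 / 0.722073 = 2.20829.
  gamma(1) = A gamma(0) + B = (-0.250845)(2.20829) + (-0.378634) = -0.932573.
  gamma(2) = phi_1 gamma(1) + phi_2 gamma(0) = (-0.371)(-0.932573) + (-0.479)(2.20829) = -0.711786.
Therefore gamma(2) = -0.7118 (to 4 decimal places).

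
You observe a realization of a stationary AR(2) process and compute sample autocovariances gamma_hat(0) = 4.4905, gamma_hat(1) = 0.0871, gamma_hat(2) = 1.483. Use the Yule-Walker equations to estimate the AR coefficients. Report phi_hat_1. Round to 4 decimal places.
\hat\phi_{1} = 0.0130

The Yule-Walker equations for an AR(p) process read, in matrix form,
  Gamma_p phi = r_p,   with   (Gamma_p)_{ij} = gamma(|i - j|),
                       (r_p)_i = gamma(i),   i,j = 1..p.
Substitute the sample gammas (Toeplitz matrix and right-hand side of size 2):
  Gamma_p = [[4.4905, 0.0871], [0.0871, 4.4905]]
  r_p     = [0.0871, 1.483]
Written out:
  4.4905 phi_1 + 0.0871 phi_2 = 0.0871
  0.0871 phi_1 + 4.4905 phi_2 = 1.483
Solve by Cramer's rule:
  det = gamma(0)^2 - gamma(1)^2 = (4.4905)^2 - (0.0871)^2 = 20.16459025 - 0.00758641 = 20.15700384
  phi_hat_1 = [gamma(1) gamma(0) - gamma(1) gamma(2)] / det = [(0.0871)(4.4905) - (0.0871)(1.483)] / 20.15700384 = 0.26195325 / 20.15700384 = 0.013
  phi_hat_2 = [gamma(0) gamma(2) - gamma(1)^2] / det = [(4.4905)(1.483) - (0.0871)^2] / 20.15700384 = 6.65182509 / 20.15700384 = 0.33
So phi_hat = [0.0130, 0.3300].
Therefore phi_hat_1 = 0.0130.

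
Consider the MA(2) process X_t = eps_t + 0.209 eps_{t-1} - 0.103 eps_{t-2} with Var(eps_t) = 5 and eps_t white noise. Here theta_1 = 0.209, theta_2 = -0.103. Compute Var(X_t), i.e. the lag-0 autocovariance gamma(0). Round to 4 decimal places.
\gamma(0) = 5.2715

For an MA(q) process X_t = eps_t + sum_i theta_i eps_{t-i} with
Var(eps_t) = sigma^2, the variance is
  gamma(0) = sigma^2 * (1 + sum_i theta_i^2).
  sum_i theta_i^2 = (0.209)^2 + (-0.103)^2 = 0.043681 + 0.010609 = 0.05429.
  gamma(0) = 5 * (1 + 0.05429) = 5 * 1.05429 = 5.27145, which rounds to 5.2715.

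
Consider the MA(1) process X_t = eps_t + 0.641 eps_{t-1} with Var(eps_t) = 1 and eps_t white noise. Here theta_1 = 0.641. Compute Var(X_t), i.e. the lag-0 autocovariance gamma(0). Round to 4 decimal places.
\gamma(0) = 1.4109

For an MA(q) process X_t = eps_t + sum_i theta_i eps_{t-i} with
Var(eps_t) = sigma^2, the variance is
  gamma(0) = sigma^2 * (1 + sum_i theta_i^2).
  sum_i theta_i^2 = (0.641)^2 = 0.410881.
  gamma(0) = 1 * (1 + 0.410881) = 1 * 1.410881 = 1.410881, which rounds to 1.4109.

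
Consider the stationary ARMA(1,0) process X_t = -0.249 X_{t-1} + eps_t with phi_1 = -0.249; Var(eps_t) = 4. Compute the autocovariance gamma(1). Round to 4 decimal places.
\gamma(1) = -1.0618

Multiply the model equation by X_{t-k} and take expectations. With theta_0 = psi_0 = 1 and psi_j the MA(infinity) weights, this gives
  gamma(k) - sum_i phi_i gamma(k-i) = c_k,
  c_k = sigma^2 * sum_{j=k..q} theta_j psi_{j-k}   (c_k = 0 for k > q),
using gamma(-m) = gamma(m).
Pure AR (q = 0): c_0 = sigma^2 = 4, c_k = 0 for k >= 1.
Equations for k = 0 and k = 1 (AR order 1):
  gamma(0) = phi_1 gamma(1) + c_0
  gamma(1) = phi_1 gamma(0) + c_1
Substituting the second into the first: gamma(0) (1 - phi_1^2) = c_0 + phi_1 c_1, so
  gamma(0) = c_0 / (1 - phi_1^2) = 4 / (1 - (-0.249)^2) = 4 / 0.937999 = 4.264397.
  gamma(1) = phi_1 gamma(0) = (-0.249)(4.264397) = -1.061835.
Therefore gamma(1) = -1.0618 (to 4 decimal places).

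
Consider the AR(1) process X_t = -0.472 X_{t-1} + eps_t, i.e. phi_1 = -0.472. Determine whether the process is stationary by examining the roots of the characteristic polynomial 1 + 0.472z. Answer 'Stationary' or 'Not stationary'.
\text{Stationary}

The AR(p) characteristic polynomial is P(z) = 1 + 0.472z.
Stationarity requires all roots to lie outside the unit circle, i.e. |z| > 1 for every root.
This is linear in z: 1 + (0.472) z = 0  =>  z = -1/(0.472) = -2.118644,  |z| = 2.118644.
Moduli of all roots: 2.1186.
All moduli strictly greater than 1? Yes.
Verdict: Stationary.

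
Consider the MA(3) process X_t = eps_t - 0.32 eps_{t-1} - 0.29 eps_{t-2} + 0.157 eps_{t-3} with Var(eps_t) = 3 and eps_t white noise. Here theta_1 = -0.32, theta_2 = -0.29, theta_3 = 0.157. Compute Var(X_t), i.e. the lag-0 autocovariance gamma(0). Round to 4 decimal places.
\gamma(0) = 3.6334

For an MA(q) process X_t = eps_t + sum_i theta_i eps_{t-i} with
Var(eps_t) = sigma^2, the variance is
  gamma(0) = sigma^2 * (1 + sum_i theta_i^2).
  sum_i theta_i^2 = (-0.32)^2 + (-0.29)^2 + (0.157)^2 = 0.1024 + 0.0841 + 0.024649 = 0.211149.
  gamma(0) = 3 * (1 + 0.211149) = 3 * 1.211149 = 3.633447, which rounds to 3.6334.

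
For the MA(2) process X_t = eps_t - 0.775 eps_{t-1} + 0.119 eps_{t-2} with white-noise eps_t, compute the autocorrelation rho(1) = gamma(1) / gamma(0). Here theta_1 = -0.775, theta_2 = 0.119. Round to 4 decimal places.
\rho(1) = -0.5371

For an MA(q) process with theta_0 = 1, the autocovariance is
  gamma(k) = sigma^2 * sum_{i=0..q-k} theta_i * theta_{i+k},
and rho(k) = gamma(k) / gamma(0). Sigma^2 cancels.
  numerator   = (1)*(-0.775) + (-0.775)*(0.119) = -0.867225.
  denominator = (1)^2 + (-0.775)^2 + (0.119)^2 = 1.614786.
  rho(1) = -0.867225 / 1.614786 = -0.5371.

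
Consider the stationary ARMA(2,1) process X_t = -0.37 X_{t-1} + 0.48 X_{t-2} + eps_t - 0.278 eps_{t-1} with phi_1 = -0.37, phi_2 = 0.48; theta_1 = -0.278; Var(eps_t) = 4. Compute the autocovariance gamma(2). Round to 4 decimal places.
\gamma(2) = 12.3162

Multiply the model equation by X_{t-k} and take expectations. With theta_0 = psi_0 = 1 and psi_j the MA(infinity) weights, this gives
  gamma(k) - sum_i phi_i gamma(k-i) = c_k,
  c_k = sigma^2 * sum_{j=k..q} theta_j psi_{j-k}   (c_k = 0 for k > q),
using gamma(-m) = gamma(m).
psi-weights needed (psi_j = theta_j + sum_i phi_i psi_{j-i}):
  psi_1 = theta_1 + phi_1 = -0.278 + (-0.37) = -0.648
Right-hand sides:
  c_0 = sigma^2 (1 + theta_1 psi_1) = 4 * (1 + (-0.278)(-0.648)) = 4 * 1.180144 = 4.720576
  c_1 = sigma^2 theta_1 = 4 * (-0.278) = -1.112
  c_2 = 0
Equations for k = 0, 1, 2 (AR order 2, c_2 = 0):
  (E0) gamma(0) = phi_1 gamma(1) + phi_2 gamma(2) + c_0
  (E1) gamma(1) = phi_1 gamma(0) + phi_2 gamma(1) + c_1
  (E2) gamma(2) = phi_1 gamma(1) + phi_2 gamma(0)
From (E1): gamma(1) = A gamma(0) + B with
  A = phi_1 / (1 - phi_2) = -0.37 / 0.52 = -0.711538,   B = c_1 / (1 - phi_2) = -1.112 / 0.52 = -2.138462.
Insert (E2) into (E0): gamma(0) (1 - phi_2^2) = phi_1 (1 + phi_2) gamma(1) + c_0.
  phi_1 (1 + phi_2) = (-0.37)(1.48) = -0.5476,   1 - phi_2^2 = 0.7696.
Replace gamma(1) by A gamma(0) + B and collect gamma(0):
  gamma(0) [0.7696 - (-0.5476)(-0.711538)] = (-0.5476)(-2.138462) + 4.720576
  gamma(0) * 0.379962 = 5.891598
  gamma(0) = 5.891598 / 0.379962 = 15.505773.
  gamma(1) = A gamma(0) + B = (-0.711538)(15.505773) + (-2.138462) = -13.171416.
  gamma(2) = phi_1 gamma(1) + phi_2 gamma(0) = (-0.37)(-13.171416) + (0.48)(15.505773) = 12.316195.
Therefore gamma(2) = 12.3162 (to 4 decimal places).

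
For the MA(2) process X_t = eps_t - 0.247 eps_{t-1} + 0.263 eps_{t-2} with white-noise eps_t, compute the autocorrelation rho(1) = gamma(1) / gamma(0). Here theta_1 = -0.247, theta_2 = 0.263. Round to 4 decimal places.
\rho(1) = -0.2760

For an MA(q) process with theta_0 = 1, the autocovariance is
  gamma(k) = sigma^2 * sum_{i=0..q-k} theta_i * theta_{i+k},
and rho(k) = gamma(k) / gamma(0). Sigma^2 cancels.
  numerator   = (1)*(-0.247) + (-0.247)*(0.263) = -0.311961.
  denominator = (1)^2 + (-0.247)^2 + (0.263)^2 = 1.130178.
  rho(1) = -0.311961 / 1.130178 = -0.2760.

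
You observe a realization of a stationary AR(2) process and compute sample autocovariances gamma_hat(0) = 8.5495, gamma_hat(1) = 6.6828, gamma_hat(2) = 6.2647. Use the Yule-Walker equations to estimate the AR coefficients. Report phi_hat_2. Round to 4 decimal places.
\hat\phi_{2} = 0.3130

The Yule-Walker equations for an AR(p) process read, in matrix form,
  Gamma_p phi = r_p,   with   (Gamma_p)_{ij} = gamma(|i - j|),
                       (r_p)_i = gamma(i),   i,j = 1..p.
Substitute the sample gammas (Toeplitz matrix and right-hand side of size 2):
  Gamma_p = [[8.5495, 6.6828], [6.6828, 8.5495]]
  r_p     = [6.6828, 6.2647]
Written out:
  8.5495 phi_1 + 6.6828 phi_2 = 6.6828
  6.6828 phi_1 + 8.5495 phi_2 = 6.2647
Solve by Cramer's rule:
  det = gamma(0)^2 - gamma(1)^2 = (8.5495)^2 - (6.6828)^2 = 73.09395025 - 44.65981584 = 28.43413441
  phi_hat_1 = [gamma(1) gamma(0) - gamma(1) gamma(2)] / det = [(6.6828)(8.5495) - (6.6828)(6.2647)] / 28.43413441 = 15.26886144 / 28.43413441 = 0.537
  phi_hat_2 = [gamma(0) gamma(2) - gamma(1)^2] / det = [(8.5495)(6.2647) - (6.6828)^2] / 28.43413441 = 8.90023681 / 28.43413441 = 0.313
So phi_hat = [0.5370, 0.3130].
Therefore phi_hat_2 = 0.3130.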